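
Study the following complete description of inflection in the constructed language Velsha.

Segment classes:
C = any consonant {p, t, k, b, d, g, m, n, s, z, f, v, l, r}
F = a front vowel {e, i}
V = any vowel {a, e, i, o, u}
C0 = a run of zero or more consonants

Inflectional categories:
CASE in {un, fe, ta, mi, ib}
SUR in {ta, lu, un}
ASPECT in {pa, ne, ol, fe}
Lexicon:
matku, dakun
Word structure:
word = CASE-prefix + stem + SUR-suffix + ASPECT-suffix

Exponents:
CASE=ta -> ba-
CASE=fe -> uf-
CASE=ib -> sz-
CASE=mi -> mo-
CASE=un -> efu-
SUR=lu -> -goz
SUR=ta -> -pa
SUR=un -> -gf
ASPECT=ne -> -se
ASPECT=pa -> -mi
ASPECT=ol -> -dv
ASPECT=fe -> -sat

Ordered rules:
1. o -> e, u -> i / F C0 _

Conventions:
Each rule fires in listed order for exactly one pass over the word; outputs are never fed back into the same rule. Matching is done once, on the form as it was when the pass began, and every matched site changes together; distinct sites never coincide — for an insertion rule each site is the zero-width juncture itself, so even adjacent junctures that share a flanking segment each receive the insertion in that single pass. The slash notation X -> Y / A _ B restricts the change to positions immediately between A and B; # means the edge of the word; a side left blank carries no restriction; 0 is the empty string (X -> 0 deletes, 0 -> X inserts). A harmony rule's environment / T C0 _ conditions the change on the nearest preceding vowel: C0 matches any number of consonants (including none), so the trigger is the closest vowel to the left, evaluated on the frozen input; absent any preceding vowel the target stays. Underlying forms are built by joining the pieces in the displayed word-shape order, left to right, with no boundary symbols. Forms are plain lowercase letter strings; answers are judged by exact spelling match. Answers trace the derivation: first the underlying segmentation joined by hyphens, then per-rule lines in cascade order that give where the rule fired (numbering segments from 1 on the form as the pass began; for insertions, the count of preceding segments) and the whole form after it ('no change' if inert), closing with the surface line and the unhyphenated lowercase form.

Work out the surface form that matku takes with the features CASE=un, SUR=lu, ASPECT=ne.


underlying: efu-matku-goz-se
1. o -> e, u -> i / F C0 _: fires at position(s) 3: efimatkugozse
surface: efimatkugozse


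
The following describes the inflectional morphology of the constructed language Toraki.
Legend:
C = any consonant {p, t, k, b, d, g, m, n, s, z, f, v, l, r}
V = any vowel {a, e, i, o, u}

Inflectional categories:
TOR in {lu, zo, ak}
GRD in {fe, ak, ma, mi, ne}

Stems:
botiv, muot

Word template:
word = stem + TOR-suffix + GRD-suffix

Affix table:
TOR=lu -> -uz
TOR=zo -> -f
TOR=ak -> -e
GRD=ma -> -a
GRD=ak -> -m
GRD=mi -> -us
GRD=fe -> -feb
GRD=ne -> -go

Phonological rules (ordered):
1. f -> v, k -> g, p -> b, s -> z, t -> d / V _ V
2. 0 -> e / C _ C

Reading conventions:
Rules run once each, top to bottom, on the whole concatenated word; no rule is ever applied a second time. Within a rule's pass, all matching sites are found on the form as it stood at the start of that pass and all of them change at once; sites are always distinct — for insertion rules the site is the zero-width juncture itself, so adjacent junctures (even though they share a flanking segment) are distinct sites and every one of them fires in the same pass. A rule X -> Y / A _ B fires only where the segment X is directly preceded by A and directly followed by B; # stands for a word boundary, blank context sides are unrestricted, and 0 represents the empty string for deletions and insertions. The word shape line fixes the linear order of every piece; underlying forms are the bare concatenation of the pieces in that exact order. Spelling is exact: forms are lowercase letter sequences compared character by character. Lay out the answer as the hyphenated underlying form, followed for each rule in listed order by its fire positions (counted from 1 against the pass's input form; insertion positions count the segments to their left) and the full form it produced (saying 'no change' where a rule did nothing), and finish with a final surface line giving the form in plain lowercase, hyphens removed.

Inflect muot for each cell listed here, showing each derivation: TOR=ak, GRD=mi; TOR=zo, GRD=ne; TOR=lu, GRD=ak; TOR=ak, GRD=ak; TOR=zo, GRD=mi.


cell TOR=ak, GRD=mi:
underlying: muot-e-us
1. f -> v, k -> g, p -> b, s -> z, t -> d / V _ V: fires at position(s) 4: muodeus
2. 0 -> e / C _ C: no change
surface: muodeus

cell TOR=zo, GRD=ne:
underlying: muot-f-go
1. f -> v, k -> g, p -> b, s -> z, t -> d / V _ V: no change
2. 0 -> e / C _ C: inserts after position(s) 4, 5: muotefego
surface: muotefego

cell TOR=lu, GRD=ak:
underlying: muot-uz-m
1. f -> v, k -> g, p -> b, s -> z, t -> d / V _ V: fires at position(s) 4: muoduzm
2. 0 -> e / C _ C: inserts after position(s) 6: muoduzem
surface: muoduzem

cell TOR=ak, GRD=ak:
underlying: muot-e-m
1. f -> v, k -> g, p -> b, s -> z, t -> d / V _ V: fires at position(s) 4: muodem
2. 0 -> e / C _ C: no change
surface: muodem

cell TOR=zo, GRD=mi:
underlying: muot-f-us
1. f -> v, k -> g, p -> b, s -> z, t -> d / V _ V: no change
2. 0 -> e / C _ C: inserts after position(s) 4: muotefus
surface: muotefus


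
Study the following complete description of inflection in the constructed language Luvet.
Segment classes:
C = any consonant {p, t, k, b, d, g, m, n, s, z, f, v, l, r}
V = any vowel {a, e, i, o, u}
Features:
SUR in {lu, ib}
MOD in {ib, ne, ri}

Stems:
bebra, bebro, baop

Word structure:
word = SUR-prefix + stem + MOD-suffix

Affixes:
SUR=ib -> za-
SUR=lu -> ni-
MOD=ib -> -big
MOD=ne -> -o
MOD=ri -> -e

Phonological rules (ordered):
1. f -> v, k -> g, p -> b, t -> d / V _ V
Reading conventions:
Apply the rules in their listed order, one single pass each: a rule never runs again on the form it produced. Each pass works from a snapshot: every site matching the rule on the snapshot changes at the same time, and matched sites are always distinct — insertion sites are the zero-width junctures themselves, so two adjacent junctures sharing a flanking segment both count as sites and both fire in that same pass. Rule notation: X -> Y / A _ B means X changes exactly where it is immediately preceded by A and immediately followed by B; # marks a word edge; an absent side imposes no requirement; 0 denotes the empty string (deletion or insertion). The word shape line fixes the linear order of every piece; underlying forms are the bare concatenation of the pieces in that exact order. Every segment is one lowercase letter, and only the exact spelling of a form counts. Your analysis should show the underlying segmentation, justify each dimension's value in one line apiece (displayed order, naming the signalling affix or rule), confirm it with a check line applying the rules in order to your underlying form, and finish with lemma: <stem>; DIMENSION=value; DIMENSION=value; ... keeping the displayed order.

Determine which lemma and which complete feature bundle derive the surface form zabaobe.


underlying: za-baop-e
SUR=ib - signalled by the affix za-
MOD=ri - signalled by the affix -e
check: zabaope -> zabaobe
lemma: baop; SUR=ib; MOD=ri


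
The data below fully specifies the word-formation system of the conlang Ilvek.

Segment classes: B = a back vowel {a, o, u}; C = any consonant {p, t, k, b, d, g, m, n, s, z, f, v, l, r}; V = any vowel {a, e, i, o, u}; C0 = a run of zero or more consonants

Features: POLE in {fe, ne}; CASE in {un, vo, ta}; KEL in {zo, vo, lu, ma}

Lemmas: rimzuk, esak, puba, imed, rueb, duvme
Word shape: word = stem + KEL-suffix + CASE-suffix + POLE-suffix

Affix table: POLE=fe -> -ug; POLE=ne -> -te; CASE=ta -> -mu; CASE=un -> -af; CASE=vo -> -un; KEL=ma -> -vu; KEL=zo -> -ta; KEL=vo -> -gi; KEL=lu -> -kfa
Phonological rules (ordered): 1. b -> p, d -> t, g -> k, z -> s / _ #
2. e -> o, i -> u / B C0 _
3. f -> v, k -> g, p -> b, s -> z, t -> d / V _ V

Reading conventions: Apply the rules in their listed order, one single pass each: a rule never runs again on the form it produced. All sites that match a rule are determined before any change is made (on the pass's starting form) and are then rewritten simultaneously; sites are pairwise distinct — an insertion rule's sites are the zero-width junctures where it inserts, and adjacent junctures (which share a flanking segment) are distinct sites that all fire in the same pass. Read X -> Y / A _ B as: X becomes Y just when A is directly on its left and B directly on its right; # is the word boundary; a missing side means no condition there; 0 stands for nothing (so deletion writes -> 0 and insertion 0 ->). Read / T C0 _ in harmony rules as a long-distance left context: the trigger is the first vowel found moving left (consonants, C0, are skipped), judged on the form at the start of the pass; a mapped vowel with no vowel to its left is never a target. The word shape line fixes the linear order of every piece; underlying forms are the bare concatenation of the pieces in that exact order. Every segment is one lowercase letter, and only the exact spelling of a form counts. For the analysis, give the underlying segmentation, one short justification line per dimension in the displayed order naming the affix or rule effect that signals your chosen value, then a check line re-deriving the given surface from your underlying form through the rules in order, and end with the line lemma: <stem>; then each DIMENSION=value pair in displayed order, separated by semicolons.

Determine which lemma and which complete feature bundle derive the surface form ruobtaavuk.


underlying: rueb-ta-af-ug
POLE=fe - signalled by the affix -ug
CASE=un - signalled by the affix -af
KEL=zo - signalled by the affix -ta
check: ruebtaafug -> ruebtaafuk -> ruobtaafuk -> ruobtaavuk
lemma: rueb; POLE=fe; CASE=un; KEL=zo


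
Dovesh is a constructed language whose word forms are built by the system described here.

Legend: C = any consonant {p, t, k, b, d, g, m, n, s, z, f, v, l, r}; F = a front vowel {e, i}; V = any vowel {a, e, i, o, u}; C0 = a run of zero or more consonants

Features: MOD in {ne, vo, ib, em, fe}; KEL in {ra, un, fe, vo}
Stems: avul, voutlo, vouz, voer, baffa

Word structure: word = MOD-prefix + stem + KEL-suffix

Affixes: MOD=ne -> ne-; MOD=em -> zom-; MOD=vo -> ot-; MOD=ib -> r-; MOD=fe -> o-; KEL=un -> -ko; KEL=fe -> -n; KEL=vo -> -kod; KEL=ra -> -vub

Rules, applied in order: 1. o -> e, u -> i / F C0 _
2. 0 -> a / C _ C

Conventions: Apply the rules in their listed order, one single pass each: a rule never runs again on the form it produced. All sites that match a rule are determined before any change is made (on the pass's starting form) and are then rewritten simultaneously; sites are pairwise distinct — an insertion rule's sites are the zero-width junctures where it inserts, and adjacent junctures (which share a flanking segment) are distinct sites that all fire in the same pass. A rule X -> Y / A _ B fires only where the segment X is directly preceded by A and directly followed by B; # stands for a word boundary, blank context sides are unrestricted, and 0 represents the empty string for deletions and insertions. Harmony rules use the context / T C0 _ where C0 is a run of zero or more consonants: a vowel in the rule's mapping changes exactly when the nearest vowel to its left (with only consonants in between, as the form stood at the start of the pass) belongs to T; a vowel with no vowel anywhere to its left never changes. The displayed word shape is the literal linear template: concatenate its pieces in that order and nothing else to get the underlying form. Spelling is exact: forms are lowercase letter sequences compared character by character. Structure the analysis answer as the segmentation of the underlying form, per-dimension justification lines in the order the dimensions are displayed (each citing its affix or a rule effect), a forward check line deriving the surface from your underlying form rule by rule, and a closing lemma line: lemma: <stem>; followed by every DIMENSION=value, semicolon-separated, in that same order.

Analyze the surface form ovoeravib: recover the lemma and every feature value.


underlying: o-voer-vub
MOD=fe - signalled by the affix o-
KEL=ra - signalled by the affix -vub
check: ovoervub -> ovoervib -> ovoeravib
lemma: voer; MOD=fe; KEL=ra


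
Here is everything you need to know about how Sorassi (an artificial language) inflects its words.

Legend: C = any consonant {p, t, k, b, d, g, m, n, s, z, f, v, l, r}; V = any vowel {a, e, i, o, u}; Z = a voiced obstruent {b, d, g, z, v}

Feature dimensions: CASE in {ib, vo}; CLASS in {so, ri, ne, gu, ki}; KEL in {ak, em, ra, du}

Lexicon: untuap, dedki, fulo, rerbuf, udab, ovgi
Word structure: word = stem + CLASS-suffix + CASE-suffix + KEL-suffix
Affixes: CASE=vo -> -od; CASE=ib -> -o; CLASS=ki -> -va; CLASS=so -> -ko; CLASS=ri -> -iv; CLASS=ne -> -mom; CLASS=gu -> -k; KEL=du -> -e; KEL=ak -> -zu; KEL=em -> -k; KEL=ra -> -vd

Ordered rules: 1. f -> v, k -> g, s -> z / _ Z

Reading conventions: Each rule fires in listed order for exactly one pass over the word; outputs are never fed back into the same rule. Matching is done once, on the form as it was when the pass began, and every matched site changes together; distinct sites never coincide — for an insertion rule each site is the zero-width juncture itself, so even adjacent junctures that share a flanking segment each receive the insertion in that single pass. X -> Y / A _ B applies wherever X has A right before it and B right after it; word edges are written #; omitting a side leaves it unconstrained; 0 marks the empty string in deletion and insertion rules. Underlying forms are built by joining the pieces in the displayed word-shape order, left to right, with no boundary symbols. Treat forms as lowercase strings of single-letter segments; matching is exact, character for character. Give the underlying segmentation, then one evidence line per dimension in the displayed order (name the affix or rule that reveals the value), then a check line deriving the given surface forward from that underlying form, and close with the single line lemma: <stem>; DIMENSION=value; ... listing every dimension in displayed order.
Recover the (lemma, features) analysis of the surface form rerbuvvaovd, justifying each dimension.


underlying: rerbuf-va-o-vd
CASE=ib - signalled by the affix -o
CLASS=ki - signalled by the affix -va
KEL=ra - signalled by the affix -vd
check: rerbufvaovd -> rerbuvvaovd
lemma: rerbuf; CASE=ib; CLASS=ki; KEL=ra


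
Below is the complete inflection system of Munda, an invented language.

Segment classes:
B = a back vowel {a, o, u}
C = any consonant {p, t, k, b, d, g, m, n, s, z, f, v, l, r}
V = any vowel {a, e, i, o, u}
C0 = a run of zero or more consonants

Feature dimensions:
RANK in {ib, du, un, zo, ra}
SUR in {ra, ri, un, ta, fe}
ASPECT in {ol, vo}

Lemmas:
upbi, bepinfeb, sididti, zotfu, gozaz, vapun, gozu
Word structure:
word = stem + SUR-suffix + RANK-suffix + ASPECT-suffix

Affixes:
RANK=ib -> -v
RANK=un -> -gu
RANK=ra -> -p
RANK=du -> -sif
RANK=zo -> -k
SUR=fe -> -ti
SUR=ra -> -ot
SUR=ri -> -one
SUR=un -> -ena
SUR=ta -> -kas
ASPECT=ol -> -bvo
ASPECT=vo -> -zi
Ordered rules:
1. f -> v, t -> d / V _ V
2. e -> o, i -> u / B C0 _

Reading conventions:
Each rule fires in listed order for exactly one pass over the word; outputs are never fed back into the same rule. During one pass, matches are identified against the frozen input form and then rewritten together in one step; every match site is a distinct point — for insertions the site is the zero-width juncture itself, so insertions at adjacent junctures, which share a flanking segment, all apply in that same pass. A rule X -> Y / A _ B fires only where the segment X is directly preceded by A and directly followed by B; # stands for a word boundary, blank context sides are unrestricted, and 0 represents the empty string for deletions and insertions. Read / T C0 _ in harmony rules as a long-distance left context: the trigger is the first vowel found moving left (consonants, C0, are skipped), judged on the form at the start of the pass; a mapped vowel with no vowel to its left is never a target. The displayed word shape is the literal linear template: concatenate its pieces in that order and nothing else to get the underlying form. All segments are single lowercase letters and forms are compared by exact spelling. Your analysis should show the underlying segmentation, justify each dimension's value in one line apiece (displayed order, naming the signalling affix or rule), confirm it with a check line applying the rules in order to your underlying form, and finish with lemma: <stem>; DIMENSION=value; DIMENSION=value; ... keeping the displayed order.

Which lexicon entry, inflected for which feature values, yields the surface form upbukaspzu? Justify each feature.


underlying: upbi-kas-p-zi
RANK=ra - signalled by the affix -p
SUR=ta - signalled by the affix -kas
ASPECT=vo - signalled by the affix -zi
check: upbikaspzi -> upbikaspzi -> upbukaspzu
lemma: upbi; RANK=ra; SUR=ta; ASPECT=vo


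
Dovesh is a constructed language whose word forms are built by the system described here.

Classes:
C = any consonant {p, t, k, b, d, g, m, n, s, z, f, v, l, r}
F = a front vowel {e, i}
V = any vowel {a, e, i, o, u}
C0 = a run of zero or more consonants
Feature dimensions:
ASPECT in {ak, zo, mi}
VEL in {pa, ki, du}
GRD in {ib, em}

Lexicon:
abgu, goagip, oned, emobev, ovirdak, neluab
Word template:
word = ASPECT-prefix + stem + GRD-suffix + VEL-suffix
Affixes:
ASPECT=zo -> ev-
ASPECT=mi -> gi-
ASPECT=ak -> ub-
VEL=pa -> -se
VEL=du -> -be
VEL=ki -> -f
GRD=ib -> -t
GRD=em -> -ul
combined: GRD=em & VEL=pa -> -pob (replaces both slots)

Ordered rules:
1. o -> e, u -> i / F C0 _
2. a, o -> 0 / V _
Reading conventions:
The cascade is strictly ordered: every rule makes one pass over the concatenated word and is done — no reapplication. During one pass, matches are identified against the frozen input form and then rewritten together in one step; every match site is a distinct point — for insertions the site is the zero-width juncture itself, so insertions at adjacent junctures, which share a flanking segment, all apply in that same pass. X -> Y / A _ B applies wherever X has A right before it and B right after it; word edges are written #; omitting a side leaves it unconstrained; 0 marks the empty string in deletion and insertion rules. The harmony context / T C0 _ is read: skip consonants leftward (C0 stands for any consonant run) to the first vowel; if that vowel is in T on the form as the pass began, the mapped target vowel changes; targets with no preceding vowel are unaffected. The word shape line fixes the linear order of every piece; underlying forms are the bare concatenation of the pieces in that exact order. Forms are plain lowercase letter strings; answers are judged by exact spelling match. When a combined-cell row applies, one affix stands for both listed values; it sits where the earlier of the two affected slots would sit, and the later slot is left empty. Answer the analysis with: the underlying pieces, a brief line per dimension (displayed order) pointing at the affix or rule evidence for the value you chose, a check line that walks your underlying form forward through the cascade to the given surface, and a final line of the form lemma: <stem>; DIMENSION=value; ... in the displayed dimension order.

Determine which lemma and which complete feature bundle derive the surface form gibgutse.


underlying: gi-abgu-t-se
ASPECT=mi - signalled by the affix gi-
VEL=pa - signalled by the affix -se
GRD=ib - signalled by the affix -t
check: giabgutse -> giabgutse -> gibgutse
lemma: abgu; ASPECT=mi; VEL=pa; GRD=ib


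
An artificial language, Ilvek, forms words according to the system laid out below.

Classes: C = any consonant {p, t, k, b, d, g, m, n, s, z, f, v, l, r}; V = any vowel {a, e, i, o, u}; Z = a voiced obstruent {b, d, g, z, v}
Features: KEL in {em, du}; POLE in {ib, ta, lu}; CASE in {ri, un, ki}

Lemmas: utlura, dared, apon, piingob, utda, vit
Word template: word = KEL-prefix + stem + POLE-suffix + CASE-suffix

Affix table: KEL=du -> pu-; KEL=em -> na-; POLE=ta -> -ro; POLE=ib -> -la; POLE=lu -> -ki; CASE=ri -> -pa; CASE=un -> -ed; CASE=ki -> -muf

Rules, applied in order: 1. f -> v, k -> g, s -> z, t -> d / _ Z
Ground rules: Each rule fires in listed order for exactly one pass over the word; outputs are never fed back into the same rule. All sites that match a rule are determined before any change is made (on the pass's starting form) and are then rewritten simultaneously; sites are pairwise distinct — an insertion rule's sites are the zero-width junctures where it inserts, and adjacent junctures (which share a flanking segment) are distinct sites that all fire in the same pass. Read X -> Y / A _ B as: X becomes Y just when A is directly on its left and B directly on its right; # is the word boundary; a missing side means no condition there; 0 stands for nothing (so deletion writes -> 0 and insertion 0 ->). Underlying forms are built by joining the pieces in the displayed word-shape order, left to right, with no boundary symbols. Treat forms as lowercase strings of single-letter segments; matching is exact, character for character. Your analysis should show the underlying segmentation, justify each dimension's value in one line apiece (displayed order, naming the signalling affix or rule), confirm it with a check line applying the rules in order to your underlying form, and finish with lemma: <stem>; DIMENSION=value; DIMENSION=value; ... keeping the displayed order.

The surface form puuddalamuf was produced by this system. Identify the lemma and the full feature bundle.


underlying: pu-utda-la-muf
KEL=du - signalled by the affix pu-
POLE=ib - signalled by the affix -la
CASE=ki - signalled by the affix -muf
check: puutdalamuf -> puuddalamuf
lemma: utda; KEL=du; POLE=ib; CASE=ki


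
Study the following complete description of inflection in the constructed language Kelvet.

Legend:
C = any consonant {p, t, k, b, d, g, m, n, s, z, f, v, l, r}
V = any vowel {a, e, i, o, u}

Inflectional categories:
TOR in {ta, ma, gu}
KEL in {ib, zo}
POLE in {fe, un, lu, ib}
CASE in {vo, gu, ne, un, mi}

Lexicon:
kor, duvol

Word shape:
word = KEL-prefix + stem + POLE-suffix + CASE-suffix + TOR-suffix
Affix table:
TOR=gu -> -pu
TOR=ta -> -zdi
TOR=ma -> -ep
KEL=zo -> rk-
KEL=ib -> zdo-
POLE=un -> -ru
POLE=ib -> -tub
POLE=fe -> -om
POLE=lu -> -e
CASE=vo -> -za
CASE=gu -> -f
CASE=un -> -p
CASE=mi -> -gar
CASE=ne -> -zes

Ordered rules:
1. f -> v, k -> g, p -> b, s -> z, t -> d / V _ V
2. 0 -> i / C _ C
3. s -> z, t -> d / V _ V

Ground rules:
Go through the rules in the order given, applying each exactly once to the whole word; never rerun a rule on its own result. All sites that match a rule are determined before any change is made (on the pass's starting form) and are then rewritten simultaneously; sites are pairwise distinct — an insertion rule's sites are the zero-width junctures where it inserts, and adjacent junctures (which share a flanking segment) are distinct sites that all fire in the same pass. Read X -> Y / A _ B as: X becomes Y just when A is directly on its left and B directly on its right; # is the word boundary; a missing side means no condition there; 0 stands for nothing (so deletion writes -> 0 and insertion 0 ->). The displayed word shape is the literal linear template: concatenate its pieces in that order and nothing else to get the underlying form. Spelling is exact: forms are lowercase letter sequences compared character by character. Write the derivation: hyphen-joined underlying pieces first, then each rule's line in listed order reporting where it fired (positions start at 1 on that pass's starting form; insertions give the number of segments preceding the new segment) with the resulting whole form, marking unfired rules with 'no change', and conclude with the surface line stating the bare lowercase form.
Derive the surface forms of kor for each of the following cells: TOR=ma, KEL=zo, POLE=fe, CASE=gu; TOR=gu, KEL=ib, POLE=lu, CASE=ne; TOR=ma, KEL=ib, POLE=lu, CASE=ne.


cell TOR=ma, KEL=zo, POLE=fe, CASE=gu:
underlying: rk-kor-om-f-ep
1. f -> v, k -> g, p -> b, s -> z, t -> d / V _ V: no change
2. 0 -> i / C _ C: inserts after position(s) 1, 2, 7: rikikoromifep
3. s -> z, t -> d / V _ V: no change
surface: rikikoromifep

cell TOR=gu, KEL=ib, POLE=lu, CASE=ne:
underlying: zdo-kor-e-zes-pu
1. f -> v, k -> g, p -> b, s -> z, t -> d / V _ V: fires at position(s) 4: zdogorezespu
2. 0 -> i / C _ C: inserts after position(s) 1, 10: zidogorezesipu
3. s -> z, t -> d / V _ V: fires at position(s) 11: zidogorezezipu
surface: zidogorezezipu

cell TOR=ma, KEL=ib, POLE=lu, CASE=ne:
underlying: zdo-kor-e-zes-ep
1. f -> v, k -> g, p -> b, s -> z, t -> d / V _ V: fires at position(s) 4, 10: zdogorezezep
2. 0 -> i / C _ C: inserts after position(s) 1: zidogorezezep
3. s -> z, t -> d / V _ V: no change
surface: zidogorezezep


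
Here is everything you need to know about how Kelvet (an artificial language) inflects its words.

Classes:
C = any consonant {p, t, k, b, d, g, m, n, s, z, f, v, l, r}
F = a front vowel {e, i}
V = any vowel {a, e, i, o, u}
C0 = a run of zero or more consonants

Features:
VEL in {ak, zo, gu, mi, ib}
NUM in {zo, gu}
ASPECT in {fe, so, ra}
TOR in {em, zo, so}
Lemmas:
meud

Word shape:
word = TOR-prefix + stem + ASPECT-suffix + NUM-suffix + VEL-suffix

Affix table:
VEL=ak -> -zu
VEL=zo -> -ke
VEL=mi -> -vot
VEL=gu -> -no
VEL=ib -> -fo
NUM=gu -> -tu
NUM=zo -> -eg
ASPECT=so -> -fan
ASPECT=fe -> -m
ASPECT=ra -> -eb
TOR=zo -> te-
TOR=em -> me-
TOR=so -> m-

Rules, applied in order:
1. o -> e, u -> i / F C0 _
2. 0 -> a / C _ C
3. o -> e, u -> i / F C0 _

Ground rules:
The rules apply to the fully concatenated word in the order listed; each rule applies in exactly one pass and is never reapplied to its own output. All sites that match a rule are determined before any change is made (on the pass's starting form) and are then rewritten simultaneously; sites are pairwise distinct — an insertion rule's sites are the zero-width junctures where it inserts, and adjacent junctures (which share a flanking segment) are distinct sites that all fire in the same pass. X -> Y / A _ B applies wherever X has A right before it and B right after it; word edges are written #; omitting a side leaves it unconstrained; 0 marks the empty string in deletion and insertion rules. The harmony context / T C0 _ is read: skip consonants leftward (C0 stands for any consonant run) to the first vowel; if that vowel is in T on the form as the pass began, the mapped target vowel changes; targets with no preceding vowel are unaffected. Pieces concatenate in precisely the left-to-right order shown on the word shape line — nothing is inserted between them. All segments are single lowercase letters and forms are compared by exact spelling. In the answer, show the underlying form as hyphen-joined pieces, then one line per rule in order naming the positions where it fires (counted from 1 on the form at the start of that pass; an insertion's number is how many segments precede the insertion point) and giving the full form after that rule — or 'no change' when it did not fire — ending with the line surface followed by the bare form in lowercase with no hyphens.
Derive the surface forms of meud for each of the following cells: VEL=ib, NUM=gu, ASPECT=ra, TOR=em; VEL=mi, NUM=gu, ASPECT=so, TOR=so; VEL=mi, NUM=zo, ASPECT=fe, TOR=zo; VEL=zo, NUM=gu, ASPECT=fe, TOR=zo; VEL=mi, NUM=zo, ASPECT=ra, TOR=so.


cell VEL=ib, NUM=gu, ASPECT=ra, TOR=em:
underlying: me-meud-eb-tu-fo
1. o -> e, u -> i / F C0 _: fires at position(s) 5, 10: memeidebtifo
2. 0 -> a / C _ C: inserts after position(s) 8: memeidebatifo
3. o -> e, u -> i / F C0 _: fires at position(s) 13: memeidebatife
surface: memeidebatife

cell VEL=mi, NUM=gu, ASPECT=so, TOR=so:
underlying: m-meud-fan-tu-vot
1. o -> e, u -> i / F C0 _: fires at position(s) 4: mmeidfantuvot
2. 0 -> a / C _ C: inserts after position(s) 1, 5, 8: mameidafanatuvot
3. o -> e, u -> i / F C0 _: no change
surface: mameidafanatuvot

cell VEL=mi, NUM=zo, ASPECT=fe, TOR=zo:
underlying: te-meud-m-eg-vot
1. o -> e, u -> i / F C0 _: fires at position(s) 5, 11: temeidmegvet
2. 0 -> a / C _ C: inserts after position(s) 6, 9: temeidamegavet
3. o -> e, u -> i / F C0 _: no change
surface: temeidamegavet

cell VEL=zo, NUM=gu, ASPECT=fe, TOR=zo:
underlying: te-meud-m-tu-ke
1. o -> e, u -> i / F C0 _: fires at position(s) 5: temeidmtuke
2. 0 -> a / C _ C: inserts after position(s) 6, 7: temeidamatuke
3. o -> e, u -> i / F C0 _: no change
surface: temeidamatuke

cell VEL=mi, NUM=zo, ASPECT=ra, TOR=so:
underlying: m-meud-eb-eg-vot
1. o -> e, u -> i / F C0 _: fires at position(s) 4, 11: mmeidebegvet
2. 0 -> a / C _ C: inserts after position(s) 1, 9: mameidebegavet
3. o -> e, u -> i / F C0 _: no change
surface: mameidebegavet


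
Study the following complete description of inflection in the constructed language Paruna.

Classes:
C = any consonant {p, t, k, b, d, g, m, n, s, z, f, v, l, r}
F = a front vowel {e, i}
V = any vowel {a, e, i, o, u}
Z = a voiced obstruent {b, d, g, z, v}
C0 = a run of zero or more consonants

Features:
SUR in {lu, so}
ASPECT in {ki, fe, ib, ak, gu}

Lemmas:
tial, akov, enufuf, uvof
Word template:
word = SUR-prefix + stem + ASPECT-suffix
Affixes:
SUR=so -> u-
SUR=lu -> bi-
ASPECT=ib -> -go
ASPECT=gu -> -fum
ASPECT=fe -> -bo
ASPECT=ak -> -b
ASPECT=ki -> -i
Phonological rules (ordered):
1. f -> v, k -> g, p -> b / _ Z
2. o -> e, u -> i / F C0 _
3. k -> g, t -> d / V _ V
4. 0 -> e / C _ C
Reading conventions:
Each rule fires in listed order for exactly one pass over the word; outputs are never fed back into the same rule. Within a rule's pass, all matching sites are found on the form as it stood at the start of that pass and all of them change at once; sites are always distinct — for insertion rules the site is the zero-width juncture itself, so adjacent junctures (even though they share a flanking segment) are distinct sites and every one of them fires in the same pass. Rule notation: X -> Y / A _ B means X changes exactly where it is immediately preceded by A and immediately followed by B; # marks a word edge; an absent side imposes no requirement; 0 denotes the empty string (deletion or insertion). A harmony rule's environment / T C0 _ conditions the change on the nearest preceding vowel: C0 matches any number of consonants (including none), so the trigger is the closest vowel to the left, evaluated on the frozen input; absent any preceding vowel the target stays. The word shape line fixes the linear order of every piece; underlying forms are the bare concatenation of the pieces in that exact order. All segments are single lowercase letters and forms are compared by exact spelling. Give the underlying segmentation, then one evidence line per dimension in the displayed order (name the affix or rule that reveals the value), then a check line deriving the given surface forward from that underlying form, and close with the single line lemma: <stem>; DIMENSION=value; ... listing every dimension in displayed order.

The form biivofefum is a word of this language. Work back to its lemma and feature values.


underlying: bi-uvof-fum
SUR=lu - signalled by the affix bi-
ASPECT=gu - signalled by the affix -fum
check: biuvoffum -> biuvoffum -> biivoffum -> biivoffum -> biivofefum
lemma: uvof; SUR=lu; ASPECT=gu


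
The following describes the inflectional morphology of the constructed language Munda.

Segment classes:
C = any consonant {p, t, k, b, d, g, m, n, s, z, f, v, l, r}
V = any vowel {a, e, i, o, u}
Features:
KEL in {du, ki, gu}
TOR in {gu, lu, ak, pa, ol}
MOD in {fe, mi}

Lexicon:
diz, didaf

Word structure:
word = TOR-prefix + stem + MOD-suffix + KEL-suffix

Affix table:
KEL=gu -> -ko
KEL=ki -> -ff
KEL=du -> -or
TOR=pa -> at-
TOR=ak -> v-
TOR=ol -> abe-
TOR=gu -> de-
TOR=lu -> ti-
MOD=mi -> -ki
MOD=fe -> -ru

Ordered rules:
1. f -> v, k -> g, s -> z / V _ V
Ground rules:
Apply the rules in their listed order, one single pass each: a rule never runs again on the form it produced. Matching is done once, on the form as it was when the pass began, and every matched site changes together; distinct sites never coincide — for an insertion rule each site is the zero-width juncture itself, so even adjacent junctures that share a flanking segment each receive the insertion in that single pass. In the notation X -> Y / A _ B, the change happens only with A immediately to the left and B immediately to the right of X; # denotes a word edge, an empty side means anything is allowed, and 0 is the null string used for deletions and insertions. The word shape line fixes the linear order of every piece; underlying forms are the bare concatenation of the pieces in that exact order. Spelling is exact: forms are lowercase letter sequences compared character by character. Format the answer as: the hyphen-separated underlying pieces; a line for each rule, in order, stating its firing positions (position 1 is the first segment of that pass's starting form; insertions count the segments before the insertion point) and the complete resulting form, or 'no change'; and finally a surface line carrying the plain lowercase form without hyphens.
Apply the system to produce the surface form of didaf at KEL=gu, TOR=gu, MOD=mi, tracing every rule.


underlying: de-didaf-ki-ko
1. f -> v, k -> g, s -> z / V _ V: fires at position(s) 10: dedidafkigo
surface: dedidafkigo


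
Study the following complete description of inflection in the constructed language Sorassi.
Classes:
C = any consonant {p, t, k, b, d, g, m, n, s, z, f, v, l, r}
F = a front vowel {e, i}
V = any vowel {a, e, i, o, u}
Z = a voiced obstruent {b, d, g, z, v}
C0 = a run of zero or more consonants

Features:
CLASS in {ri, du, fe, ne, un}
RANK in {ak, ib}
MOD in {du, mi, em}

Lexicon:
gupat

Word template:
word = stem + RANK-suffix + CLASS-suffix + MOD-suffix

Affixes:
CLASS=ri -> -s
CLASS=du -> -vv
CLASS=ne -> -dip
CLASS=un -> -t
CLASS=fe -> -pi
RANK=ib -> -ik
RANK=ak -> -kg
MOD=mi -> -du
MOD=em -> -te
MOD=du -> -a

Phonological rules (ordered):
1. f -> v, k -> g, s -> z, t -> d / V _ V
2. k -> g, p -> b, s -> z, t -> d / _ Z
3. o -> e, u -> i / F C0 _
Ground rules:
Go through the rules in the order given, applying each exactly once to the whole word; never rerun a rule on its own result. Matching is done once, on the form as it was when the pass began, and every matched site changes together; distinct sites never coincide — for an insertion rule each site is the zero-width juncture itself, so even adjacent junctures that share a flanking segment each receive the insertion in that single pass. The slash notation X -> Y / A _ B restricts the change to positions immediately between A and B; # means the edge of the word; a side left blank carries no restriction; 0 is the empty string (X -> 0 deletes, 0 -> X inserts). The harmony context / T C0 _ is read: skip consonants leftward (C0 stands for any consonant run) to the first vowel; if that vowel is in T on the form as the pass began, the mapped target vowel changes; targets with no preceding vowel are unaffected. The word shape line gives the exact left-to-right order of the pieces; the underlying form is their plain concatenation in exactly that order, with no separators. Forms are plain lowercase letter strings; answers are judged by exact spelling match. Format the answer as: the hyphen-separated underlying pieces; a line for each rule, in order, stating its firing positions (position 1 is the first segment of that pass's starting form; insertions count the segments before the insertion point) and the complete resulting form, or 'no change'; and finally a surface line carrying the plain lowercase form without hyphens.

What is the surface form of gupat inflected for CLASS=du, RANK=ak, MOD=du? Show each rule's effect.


underlying: gupat-kg-vv-a
1. f -> v, k -> g, s -> z, t -> d / V _ V: no change
2. k -> g, p -> b, s -> z, t -> d / _ Z: fires at position(s) 6: gupatggvva
3. o -> e, u -> i / F C0 _: no change
surface: gupatggvva


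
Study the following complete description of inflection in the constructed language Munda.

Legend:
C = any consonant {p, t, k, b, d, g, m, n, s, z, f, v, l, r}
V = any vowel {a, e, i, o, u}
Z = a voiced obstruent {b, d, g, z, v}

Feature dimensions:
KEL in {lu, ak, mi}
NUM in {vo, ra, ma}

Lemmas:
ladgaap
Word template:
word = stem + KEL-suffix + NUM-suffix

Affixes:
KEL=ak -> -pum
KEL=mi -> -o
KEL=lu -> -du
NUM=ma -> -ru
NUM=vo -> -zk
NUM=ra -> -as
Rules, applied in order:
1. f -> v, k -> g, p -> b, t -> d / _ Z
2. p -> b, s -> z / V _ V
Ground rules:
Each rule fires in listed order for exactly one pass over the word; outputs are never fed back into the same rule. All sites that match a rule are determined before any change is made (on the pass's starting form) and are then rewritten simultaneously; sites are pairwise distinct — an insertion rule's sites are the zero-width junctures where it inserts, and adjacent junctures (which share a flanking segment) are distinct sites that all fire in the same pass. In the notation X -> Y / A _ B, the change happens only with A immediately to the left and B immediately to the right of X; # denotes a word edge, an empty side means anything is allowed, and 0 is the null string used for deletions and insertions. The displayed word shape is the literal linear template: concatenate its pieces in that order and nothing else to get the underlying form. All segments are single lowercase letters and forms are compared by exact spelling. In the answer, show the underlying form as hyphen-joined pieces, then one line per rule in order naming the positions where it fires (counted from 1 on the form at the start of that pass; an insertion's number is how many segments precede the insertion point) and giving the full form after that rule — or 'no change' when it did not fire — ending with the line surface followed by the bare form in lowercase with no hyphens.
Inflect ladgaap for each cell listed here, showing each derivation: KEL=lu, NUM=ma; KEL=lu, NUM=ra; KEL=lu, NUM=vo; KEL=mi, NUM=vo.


cell KEL=lu, NUM=ma:
underlying: ladgaap-du-ru
1. f -> v, k -> g, p -> b, t -> d / _ Z: fires at position(s) 7: ladgaabduru
2. p -> b, s -> z / V _ V: no change
surface: ladgaabduru

cell KEL=lu, NUM=ra:
underlying: ladgaap-du-as
1. f -> v, k -> g, p -> b, t -> d / _ Z: fires at position(s) 7: ladgaabduas
2. p -> b, s -> z / V _ V: no change
surface: ladgaabduas

cell KEL=lu, NUM=vo:
underlying: ladgaap-du-zk
1. f -> v, k -> g, p -> b, t -> d / _ Z: fires at position(s) 7: ladgaabduzk
2. p -> b, s -> z / V _ V: no change
surface: ladgaabduzk

cell KEL=mi, NUM=vo:
underlying: ladgaap-o-zk
1. f -> v, k -> g, p -> b, t -> d / _ Z: no change
2. p -> b, s -> z / V _ V: fires at position(s) 7: ladgaabozk
surface: ladgaabozk


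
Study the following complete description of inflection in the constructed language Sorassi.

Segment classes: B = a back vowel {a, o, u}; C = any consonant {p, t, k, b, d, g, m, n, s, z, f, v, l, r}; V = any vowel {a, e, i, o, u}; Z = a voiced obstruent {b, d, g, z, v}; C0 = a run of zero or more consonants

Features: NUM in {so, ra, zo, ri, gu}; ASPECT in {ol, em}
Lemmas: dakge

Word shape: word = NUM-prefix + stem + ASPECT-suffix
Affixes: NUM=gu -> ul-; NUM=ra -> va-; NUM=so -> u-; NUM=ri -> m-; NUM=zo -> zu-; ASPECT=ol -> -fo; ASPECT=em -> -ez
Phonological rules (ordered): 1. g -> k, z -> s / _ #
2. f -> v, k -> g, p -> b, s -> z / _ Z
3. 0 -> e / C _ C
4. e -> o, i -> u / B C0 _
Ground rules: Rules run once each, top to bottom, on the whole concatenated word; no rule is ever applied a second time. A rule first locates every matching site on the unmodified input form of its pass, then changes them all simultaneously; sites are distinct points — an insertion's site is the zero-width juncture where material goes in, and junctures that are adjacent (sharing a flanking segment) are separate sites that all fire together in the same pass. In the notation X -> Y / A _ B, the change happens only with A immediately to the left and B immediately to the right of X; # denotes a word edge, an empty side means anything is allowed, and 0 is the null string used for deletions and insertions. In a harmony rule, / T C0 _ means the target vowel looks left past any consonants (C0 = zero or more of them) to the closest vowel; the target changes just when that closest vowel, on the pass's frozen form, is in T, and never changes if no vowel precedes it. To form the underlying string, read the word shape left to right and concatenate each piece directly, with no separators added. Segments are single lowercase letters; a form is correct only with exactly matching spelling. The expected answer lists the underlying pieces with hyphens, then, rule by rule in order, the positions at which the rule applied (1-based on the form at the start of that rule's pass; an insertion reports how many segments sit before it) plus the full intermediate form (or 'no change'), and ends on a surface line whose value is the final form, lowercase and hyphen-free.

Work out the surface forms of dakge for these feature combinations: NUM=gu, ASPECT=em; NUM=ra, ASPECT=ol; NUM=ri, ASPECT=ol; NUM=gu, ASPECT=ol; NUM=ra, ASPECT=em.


cell NUM=gu, ASPECT=em:
underlying: ul-dakge-ez
1. g -> k, z -> s / _ #: fires at position(s) 9: uldakgees
2. f -> v, k -> g, p -> b, s -> z / _ Z: fires at position(s) 5: uldaggees
3. 0 -> e / C _ C: inserts after position(s) 2, 5: uledagegees
4. e -> o, i -> u / B C0 _: fires at position(s) 3, 7: ulodagogees
surface: ulodagogees

cell NUM=ra, ASPECT=ol:
underlying: va-dakge-fo
1. g -> k, z -> s / _ #: no change
2. f -> v, k -> g, p -> b, s -> z / _ Z: fires at position(s) 5: vadaggefo
3. 0 -> e / C _ C: inserts after position(s) 5: vadagegefo
4. e -> o, i -> u / B C0 _: fires at position(s) 6: vadagogefo
surface: vadagogefo

cell NUM=ri, ASPECT=ol:
underlying: m-dakge-fo
1. g -> k, z -> s / _ #: no change
2. f -> v, k -> g, p -> b, s -> z / _ Z: fires at position(s) 4: mdaggefo
3. 0 -> e / C _ C: inserts after position(s) 1, 4: medagegefo
4. e -> o, i -> u / B C0 _: fires at position(s) 6: medagogefo
surface: medagogefo

cell NUM=gu, ASPECT=ol:
underlying: ul-dakge-fo
1. g -> k, z -> s / _ #: no change
2. f -> v, k -> g, p -> b, s -> z / _ Z: fires at position(s) 5: uldaggefo
3. 0 -> e / C _ C: inserts after position(s) 2, 5: uledagegefo
4. e -> o, i -> u / B C0 _: fires at position(s) 3, 7: ulodagogefo
surface: ulodagogefo

cell NUM=ra, ASPECT=em:
underlying: va-dakge-ez
1. g -> k, z -> s / _ #: fires at position(s) 9: vadakgees
2. f -> v, k -> g, p -> b, s -> z / _ Z: fires at position(s) 5: vadaggees
3. 0 -> e / C _ C: inserts after position(s) 5: vadagegees
4. e -> o, i -> u / B C0 _: fires at position(s) 6: vadagogees
surface: vadagogees
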